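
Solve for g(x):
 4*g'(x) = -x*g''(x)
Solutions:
 g(x) = C1 + C2/x^3


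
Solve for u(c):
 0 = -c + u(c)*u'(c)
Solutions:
 u(c) = -sqrt(C1 + c^2)
 u(c) = sqrt(C1 + c^2)


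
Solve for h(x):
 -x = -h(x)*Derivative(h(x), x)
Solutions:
 h(x) = -sqrt(C1 + x^2)
 h(x) = sqrt(C1 + x^2)


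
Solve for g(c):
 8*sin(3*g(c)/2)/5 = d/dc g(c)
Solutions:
 -8*c/5 + log(cos(3*g(c)/2) - 1)/3 - log(cos(3*g(c)/2) + 1)/3 = C1


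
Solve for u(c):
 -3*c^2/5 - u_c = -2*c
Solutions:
 u(c) = C1 - c^3/5 + c^2


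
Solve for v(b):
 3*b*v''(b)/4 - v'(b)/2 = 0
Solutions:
 v(b) = C1 + C2*b^(5/3)


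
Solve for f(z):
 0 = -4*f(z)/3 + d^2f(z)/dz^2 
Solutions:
 f(z) = C1*exp(-2*sqrt(3)*z/3) + C2*exp(2*sqrt(3)*z/3)


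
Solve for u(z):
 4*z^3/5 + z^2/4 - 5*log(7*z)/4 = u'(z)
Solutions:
 u(z) = C1 + z^4/5 + z^3/12 - 5*z*log(z)/4 - 5*z*log(7)/4 + 5*z/4


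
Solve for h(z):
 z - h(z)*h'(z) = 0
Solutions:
 h(z) = -sqrt(C1 + z^2)
 h(z) = sqrt(C1 + z^2)


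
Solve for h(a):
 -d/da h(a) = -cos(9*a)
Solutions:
 h(a) = C1 + sin(9*a)/9


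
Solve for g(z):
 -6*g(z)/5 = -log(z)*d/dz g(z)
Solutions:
 g(z) = C1*exp(6*li(z)/5)


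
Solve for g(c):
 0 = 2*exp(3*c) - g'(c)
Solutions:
 g(c) = C1 + 2*exp(3*c)/3


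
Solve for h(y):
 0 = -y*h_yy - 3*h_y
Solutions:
 h(y) = C1 + C2/y^2


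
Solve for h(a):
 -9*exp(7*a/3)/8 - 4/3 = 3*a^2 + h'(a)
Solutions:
 h(a) = C1 - a^3 - 4*a/3 - 27*exp(7*a/3)/56


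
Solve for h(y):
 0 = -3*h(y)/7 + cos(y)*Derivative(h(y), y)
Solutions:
 h(y) = C1*(sin(y) + 1)^(3/14)/(sin(y) - 1)^(3/14)


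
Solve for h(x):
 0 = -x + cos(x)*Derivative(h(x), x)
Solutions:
 h(x) = C1 + Integral(x/cos(x), x)


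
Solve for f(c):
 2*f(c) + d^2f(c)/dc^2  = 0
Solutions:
 f(c) = C1*sin(sqrt(2)*c) + C2*cos(sqrt(2)*c)


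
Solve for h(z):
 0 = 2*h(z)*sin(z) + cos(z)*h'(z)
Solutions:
 h(z) = C1*cos(z)^2


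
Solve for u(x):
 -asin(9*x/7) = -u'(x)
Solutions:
 u(x) = C1 + x*asin(9*x/7) + sqrt(49 - 81*x^2)/9


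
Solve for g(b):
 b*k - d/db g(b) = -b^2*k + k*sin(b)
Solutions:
 g(b) = C1 + b^3*k/3 + b^2*k/2 + k*cos(b)


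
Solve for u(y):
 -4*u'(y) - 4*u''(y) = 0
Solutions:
 u(y) = C1 + C2*exp(-y)


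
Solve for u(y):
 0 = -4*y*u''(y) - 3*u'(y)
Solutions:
 u(y) = C1 + C2*y^(1/4)


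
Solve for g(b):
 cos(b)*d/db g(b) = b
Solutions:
 g(b) = C1 + Integral(b/cos(b), b)


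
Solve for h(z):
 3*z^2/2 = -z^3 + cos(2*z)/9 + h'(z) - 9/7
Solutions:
 h(z) = C1 + z^4/4 + z^3/2 + 9*z/7 - sin(2*z)/18


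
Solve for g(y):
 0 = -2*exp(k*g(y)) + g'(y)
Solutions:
 g(y) = Piecewise((log(-1/(C1*k + 2*k*y))/k, Ne(k, 0)), (nan, True))
 g(y) = Piecewise((C1 + 2*y, Eq(k, 0)), (nan, True))


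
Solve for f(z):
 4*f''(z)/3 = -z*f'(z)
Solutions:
 f(z) = C1 + C2*erf(sqrt(6)*z/4)


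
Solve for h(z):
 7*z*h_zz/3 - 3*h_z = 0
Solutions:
 h(z) = C1 + C2*z^(16/7)


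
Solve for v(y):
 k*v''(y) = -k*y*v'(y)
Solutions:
 v(y) = C1 + C2*erf(sqrt(2)*y/2)


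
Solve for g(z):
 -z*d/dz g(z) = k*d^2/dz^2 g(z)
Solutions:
 g(z) = C1 + C2*sqrt(k)*erf(sqrt(2)*z*sqrt(1/k)/2)


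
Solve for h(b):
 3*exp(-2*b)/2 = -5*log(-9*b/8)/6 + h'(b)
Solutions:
 h(b) = C1 + 5*b*log(-b)/6 + 5*b*(-3*log(2) - 1 + 2*log(3))/6 - 3*exp(-2*b)/4


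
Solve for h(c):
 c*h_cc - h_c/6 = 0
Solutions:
 h(c) = C1 + C2*c^(7/6)


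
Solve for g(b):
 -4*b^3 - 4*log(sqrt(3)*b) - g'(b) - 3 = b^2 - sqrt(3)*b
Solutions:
 g(b) = C1 - b^4 - b^3/3 + sqrt(3)*b^2/2 - 4*b*log(b) - b*log(9) + b


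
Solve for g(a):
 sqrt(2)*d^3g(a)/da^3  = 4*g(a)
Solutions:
 g(a) = C3*exp(sqrt(2)*a) + (C1*sin(sqrt(6)*a/2) + C2*cos(sqrt(6)*a/2))*exp(-sqrt(2)*a/2)


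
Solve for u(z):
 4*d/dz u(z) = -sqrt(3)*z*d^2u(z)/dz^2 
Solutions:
 u(z) = C1 + C2*z^(1 - 4*sqrt(3)/3)


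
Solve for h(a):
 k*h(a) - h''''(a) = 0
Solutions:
 h(a) = C1*exp(-a*k^(1/4)) + C2*exp(a*k^(1/4)) + C3*exp(-I*a*k^(1/4)) + C4*exp(I*a*k^(1/4))


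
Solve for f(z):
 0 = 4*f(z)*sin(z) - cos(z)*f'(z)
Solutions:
 f(z) = C1/cos(z)^4


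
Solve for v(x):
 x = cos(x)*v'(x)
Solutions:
 v(x) = C1 + Integral(x/cos(x), x)


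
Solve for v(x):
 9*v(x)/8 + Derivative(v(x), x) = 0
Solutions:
 v(x) = C1*exp(-9*x/8)


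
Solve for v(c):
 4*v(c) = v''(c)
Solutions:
 v(c) = C1*exp(-2*c) + C2*exp(2*c)


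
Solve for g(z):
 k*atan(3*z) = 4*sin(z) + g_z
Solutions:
 g(z) = C1 + k*(z*atan(3*z) - log(9*z^2 + 1)/6) + 4*cos(z)


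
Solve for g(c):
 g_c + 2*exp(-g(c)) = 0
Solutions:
 g(c) = log(C1 - 2*c)


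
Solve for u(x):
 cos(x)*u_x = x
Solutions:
 u(x) = C1 + Integral(x/cos(x), x)


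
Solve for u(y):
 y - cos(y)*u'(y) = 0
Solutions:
 u(y) = C1 + Integral(y/cos(y), y)


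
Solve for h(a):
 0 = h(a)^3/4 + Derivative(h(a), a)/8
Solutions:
 h(a) = -sqrt(2)*sqrt(-1/(C1 - 2*a))/2
 h(a) = sqrt(2)*sqrt(-1/(C1 - 2*a))/2


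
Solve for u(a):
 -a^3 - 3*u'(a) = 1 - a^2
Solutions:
 u(a) = C1 - a^4/12 + a^3/9 - a/3


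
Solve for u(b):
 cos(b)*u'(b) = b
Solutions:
 u(b) = C1 + Integral(b/cos(b), b)


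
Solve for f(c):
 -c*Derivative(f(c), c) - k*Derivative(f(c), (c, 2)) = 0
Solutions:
 f(c) = C1 + C2*sqrt(k)*erf(sqrt(2)*c*sqrt(1/k)/2)


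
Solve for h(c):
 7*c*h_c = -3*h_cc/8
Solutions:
 h(c) = C1 + C2*erf(2*sqrt(21)*c/3)


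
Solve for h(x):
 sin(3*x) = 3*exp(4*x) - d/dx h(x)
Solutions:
 h(x) = C1 + 3*exp(4*x)/4 + cos(3*x)/3


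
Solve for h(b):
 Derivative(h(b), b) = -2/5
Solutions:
 h(b) = C1 - 2*b/5


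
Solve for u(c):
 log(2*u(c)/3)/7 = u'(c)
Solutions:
 -7*Integral(1/(log(_y) - log(3) + log(2)), (_y, u(c))) = C1 - c


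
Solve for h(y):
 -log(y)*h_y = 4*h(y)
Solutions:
 h(y) = C1*exp(-4*li(y))


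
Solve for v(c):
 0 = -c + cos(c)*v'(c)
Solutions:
 v(c) = C1 + Integral(c/cos(c), c)


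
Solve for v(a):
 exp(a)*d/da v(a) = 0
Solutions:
 v(a) = C1


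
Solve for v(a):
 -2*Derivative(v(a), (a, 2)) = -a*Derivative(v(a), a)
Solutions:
 v(a) = C1 + C2*erfi(a/2)


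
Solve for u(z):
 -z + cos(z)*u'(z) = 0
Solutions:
 u(z) = C1 + Integral(z/cos(z), z)


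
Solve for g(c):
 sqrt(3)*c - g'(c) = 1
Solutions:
 g(c) = C1 + sqrt(3)*c^2/2 - c


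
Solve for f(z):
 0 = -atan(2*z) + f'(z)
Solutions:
 f(z) = C1 + z*atan(2*z) - log(4*z^2 + 1)/4


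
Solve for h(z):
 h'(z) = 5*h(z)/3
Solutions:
 h(z) = C1*exp(5*z/3)


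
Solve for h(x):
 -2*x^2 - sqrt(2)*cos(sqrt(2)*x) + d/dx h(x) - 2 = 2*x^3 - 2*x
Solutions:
 h(x) = C1 + x^4/2 + 2*x^3/3 - x^2 + 2*x + sin(sqrt(2)*x)


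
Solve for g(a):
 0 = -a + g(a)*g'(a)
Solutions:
 g(a) = -sqrt(C1 + a^2)
 g(a) = sqrt(C1 + a^2)


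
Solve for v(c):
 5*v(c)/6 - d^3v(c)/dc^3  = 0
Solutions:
 v(c) = C3*exp(5^(1/3)*6^(2/3)*c/6) + (C1*sin(2^(2/3)*3^(1/6)*5^(1/3)*c/4) + C2*cos(2^(2/3)*3^(1/6)*5^(1/3)*c/4))*exp(-5^(1/3)*6^(2/3)*c/12)


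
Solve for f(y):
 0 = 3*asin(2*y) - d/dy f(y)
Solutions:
 f(y) = C1 + 3*y*asin(2*y) + 3*sqrt(1 - 4*y^2)/2


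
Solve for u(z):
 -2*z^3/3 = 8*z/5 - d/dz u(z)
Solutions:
 u(z) = C1 + z^4/6 + 4*z^2/5


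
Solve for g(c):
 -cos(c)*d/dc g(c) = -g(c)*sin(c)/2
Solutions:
 g(c) = C1/sqrt(cos(c))


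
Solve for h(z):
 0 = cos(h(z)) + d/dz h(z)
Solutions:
 h(z) = pi - asin((C1 + exp(2*z))/(C1 - exp(2*z)))
 h(z) = asin((C1 + exp(2*z))/(C1 - exp(2*z)))


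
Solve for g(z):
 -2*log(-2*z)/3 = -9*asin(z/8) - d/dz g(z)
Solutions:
 g(z) = C1 + 2*z*log(-z)/3 - 9*z*asin(z/8) - 2*z/3 + 2*z*log(2)/3 - 9*sqrt(64 - z^2)


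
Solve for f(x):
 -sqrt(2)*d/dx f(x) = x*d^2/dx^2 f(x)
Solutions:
 f(x) = C1 + C2*x^(1 - sqrt(2))


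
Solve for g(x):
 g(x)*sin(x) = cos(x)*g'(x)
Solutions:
 g(x) = C1/cos(x)


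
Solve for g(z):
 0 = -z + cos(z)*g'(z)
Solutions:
 g(z) = C1 + Integral(z/cos(z), z)


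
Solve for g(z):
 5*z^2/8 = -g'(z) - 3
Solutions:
 g(z) = C1 - 5*z^3/24 - 3*z


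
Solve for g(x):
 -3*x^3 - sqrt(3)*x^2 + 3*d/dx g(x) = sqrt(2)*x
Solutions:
 g(x) = C1 + x^4/4 + sqrt(3)*x^3/9 + sqrt(2)*x^2/6


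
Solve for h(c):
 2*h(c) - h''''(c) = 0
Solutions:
 h(c) = C1*exp(-2^(1/4)*c) + C2*exp(2^(1/4)*c) + C3*sin(2^(1/4)*c) + C4*cos(2^(1/4)*c)


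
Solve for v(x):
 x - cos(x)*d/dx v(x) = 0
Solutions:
 v(x) = C1 + Integral(x/cos(x), x)


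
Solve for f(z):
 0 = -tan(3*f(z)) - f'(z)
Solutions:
 f(z) = -asin(C1*exp(-3*z))/3 + pi/3
 f(z) = asin(C1*exp(-3*z))/3


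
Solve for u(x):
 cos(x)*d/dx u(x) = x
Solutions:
 u(x) = C1 + Integral(x/cos(x), x)


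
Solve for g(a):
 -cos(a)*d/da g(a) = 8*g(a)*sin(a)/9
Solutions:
 g(a) = C1*cos(a)^(8/9)


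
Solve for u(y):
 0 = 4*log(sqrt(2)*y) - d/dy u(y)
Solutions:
 u(y) = C1 + 4*y*log(y) - 4*y + y*log(4)


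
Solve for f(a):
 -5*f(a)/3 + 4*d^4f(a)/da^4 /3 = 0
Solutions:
 f(a) = C1*exp(-sqrt(2)*5^(1/4)*a/2) + C2*exp(sqrt(2)*5^(1/4)*a/2) + C3*sin(sqrt(2)*5^(1/4)*a/2) + C4*cos(sqrt(2)*5^(1/4)*a/2)


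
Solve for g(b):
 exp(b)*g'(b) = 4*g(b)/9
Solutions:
 g(b) = C1*exp(-4*exp(-b)/9)


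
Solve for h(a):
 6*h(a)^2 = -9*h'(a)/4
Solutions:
 h(a) = 3/(C1 + 8*a)


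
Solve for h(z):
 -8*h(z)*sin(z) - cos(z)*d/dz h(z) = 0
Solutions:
 h(z) = C1*cos(z)^8


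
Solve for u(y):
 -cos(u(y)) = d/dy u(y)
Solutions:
 u(y) = pi - asin((C1 + exp(2*y))/(C1 - exp(2*y)))
 u(y) = asin((C1 + exp(2*y))/(C1 - exp(2*y)))


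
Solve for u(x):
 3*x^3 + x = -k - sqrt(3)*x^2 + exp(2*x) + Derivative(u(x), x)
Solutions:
 u(x) = C1 + k*x + 3*x^4/4 + sqrt(3)*x^3/3 + x^2/2 - exp(2*x)/2


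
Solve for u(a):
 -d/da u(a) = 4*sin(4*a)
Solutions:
 u(a) = C1 + cos(4*a)


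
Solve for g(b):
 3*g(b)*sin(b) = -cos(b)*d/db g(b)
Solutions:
 g(b) = C1*cos(b)^3


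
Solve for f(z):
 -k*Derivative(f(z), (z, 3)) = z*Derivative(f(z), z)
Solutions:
 f(z) = C1 + Integral(C2*airyai(z*(-1/k)^(1/3)) + C3*airybi(z*(-1/k)^(1/3)), z)


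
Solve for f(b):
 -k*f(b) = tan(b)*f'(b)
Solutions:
 f(b) = C1*exp(-k*log(sin(b)))


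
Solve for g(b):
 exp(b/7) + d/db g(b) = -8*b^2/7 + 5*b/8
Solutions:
 g(b) = C1 - 8*b^3/21 + 5*b^2/16 - 7*exp(b/7)


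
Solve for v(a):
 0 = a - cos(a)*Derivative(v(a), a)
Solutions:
 v(a) = C1 + Integral(a/cos(a), a)


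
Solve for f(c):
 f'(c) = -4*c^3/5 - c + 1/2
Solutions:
 f(c) = C1 - c^4/5 - c^2/2 + c/2


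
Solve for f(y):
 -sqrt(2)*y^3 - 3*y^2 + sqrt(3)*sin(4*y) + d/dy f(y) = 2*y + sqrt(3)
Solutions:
 f(y) = C1 + sqrt(2)*y^4/4 + y^3 + y^2 + sqrt(3)*y + sqrt(3)*cos(4*y)/4


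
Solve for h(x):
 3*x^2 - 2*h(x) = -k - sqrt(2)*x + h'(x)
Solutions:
 h(x) = C1*exp(-2*x) + k/2 + 3*x^2/2 - 3*x/2 + sqrt(2)*x/2 - sqrt(2)/4 + 3/4


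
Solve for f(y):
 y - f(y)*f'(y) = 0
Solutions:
 f(y) = -sqrt(C1 + y^2)
 f(y) = sqrt(C1 + y^2)


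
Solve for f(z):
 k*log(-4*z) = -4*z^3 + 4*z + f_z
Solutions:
 f(z) = C1 + k*z*log(-z) + k*z*(-1 + 2*log(2)) + z^4 - 2*z^2


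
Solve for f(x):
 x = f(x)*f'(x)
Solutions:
 f(x) = -sqrt(C1 + x^2)
 f(x) = sqrt(C1 + x^2)


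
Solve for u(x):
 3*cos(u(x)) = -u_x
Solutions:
 u(x) = pi - asin((C1 + exp(6*x))/(C1 - exp(6*x)))
 u(x) = asin((C1 + exp(6*x))/(C1 - exp(6*x)))


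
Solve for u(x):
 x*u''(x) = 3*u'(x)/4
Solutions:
 u(x) = C1 + C2*x^(7/4)


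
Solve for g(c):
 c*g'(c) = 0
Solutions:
 g(c) = C1


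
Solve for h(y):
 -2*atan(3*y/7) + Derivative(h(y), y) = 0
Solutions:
 h(y) = C1 + 2*y*atan(3*y/7) - 7*log(9*y^2 + 49)/3


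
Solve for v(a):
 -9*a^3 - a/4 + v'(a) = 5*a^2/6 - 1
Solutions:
 v(a) = C1 + 9*a^4/4 + 5*a^3/18 + a^2/8 - a


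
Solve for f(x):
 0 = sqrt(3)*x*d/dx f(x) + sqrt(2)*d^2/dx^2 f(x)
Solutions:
 f(x) = C1 + C2*erf(6^(1/4)*x/2)


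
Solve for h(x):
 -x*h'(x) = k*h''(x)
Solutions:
 h(x) = C1 + C2*sqrt(k)*erf(sqrt(2)*x*sqrt(1/k)/2)


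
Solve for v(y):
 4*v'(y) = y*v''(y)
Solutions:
 v(y) = C1 + C2*y^5


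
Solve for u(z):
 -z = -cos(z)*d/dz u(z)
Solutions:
 u(z) = C1 + Integral(z/cos(z), z)


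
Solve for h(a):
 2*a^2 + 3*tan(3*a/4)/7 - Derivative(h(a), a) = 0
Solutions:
 h(a) = C1 + 2*a^3/3 - 4*log(cos(3*a/4))/7


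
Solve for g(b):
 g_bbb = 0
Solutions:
 g(b) = C1 + C2*b + C3*b^2


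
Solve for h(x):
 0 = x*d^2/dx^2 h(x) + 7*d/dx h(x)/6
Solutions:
 h(x) = C1 + C2/x^(1/6)


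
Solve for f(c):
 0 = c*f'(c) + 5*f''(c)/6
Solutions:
 f(c) = C1 + C2*erf(sqrt(15)*c/5)


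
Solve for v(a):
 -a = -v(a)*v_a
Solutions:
 v(a) = -sqrt(C1 + a^2)
 v(a) = sqrt(C1 + a^2)


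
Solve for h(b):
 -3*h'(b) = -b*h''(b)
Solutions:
 h(b) = C1 + C2*b^4


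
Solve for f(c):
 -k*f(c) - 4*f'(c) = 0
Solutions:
 f(c) = C1*exp(-c*k/4)


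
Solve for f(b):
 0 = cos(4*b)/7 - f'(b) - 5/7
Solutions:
 f(b) = C1 - 5*b/7 + sin(4*b)/28


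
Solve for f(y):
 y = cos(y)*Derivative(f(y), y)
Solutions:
 f(y) = C1 + Integral(y/cos(y), y)


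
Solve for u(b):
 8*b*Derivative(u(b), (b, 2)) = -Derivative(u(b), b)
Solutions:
 u(b) = C1 + C2*b^(7/8)


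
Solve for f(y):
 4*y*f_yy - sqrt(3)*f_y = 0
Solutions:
 f(y) = C1 + C2*y^(sqrt(3)/4 + 1)


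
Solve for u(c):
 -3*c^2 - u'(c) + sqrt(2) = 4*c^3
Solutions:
 u(c) = C1 - c^4 - c^3 + sqrt(2)*c


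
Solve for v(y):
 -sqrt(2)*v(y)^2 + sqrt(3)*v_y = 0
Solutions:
 v(y) = -3/(C1 + sqrt(6)*y)


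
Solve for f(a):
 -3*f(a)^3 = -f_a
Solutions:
 f(a) = -sqrt(2)*sqrt(-1/(C1 + 3*a))/2
 f(a) = sqrt(2)*sqrt(-1/(C1 + 3*a))/2


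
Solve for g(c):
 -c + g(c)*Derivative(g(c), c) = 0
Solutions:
 g(c) = -sqrt(C1 + c^2)
 g(c) = sqrt(C1 + c^2)


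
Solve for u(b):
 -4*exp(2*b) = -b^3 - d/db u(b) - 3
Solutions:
 u(b) = C1 - b^4/4 - 3*b + 2*exp(2*b)


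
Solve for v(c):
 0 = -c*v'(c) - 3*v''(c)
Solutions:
 v(c) = C1 + C2*erf(sqrt(6)*c/6)


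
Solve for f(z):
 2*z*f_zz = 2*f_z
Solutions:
 f(z) = C1 + C2*z^2


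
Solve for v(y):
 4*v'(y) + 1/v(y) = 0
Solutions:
 v(y) = -sqrt(C1 - 2*y)/2
 v(y) = sqrt(C1 - 2*y)/2


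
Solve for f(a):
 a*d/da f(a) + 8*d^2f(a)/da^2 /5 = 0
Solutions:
 f(a) = C1 + C2*erf(sqrt(5)*a/4)


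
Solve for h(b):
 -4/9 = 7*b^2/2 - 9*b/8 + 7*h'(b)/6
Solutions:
 h(b) = C1 - b^3 + 27*b^2/56 - 8*b/21


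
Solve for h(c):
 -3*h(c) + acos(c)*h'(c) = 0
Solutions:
 h(c) = C1*exp(3*Integral(1/acos(c), c))


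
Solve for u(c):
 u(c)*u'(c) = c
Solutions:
 u(c) = -sqrt(C1 + c^2)
 u(c) = sqrt(C1 + c^2)


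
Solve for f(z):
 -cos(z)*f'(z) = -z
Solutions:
 f(z) = C1 + Integral(z/cos(z), z)


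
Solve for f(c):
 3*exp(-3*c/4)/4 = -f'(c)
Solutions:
 f(c) = C1 + exp(-3*c/4)


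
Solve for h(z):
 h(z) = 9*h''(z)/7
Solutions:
 h(z) = C1*exp(-sqrt(7)*z/3) + C2*exp(sqrt(7)*z/3)


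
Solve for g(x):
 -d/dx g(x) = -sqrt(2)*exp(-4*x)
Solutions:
 g(x) = C1 - sqrt(2)*exp(-4*x)/4


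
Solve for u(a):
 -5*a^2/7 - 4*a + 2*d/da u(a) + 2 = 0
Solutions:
 u(a) = C1 + 5*a^3/42 + a^2 - a


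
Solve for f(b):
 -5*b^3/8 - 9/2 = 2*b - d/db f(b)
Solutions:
 f(b) = C1 + 5*b^4/32 + b^2 + 9*b/2


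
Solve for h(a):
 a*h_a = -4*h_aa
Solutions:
 h(a) = C1 + C2*erf(sqrt(2)*a/4)


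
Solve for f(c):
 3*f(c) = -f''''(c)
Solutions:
 f(c) = (C1*sin(sqrt(2)*3^(1/4)*c/2) + C2*cos(sqrt(2)*3^(1/4)*c/2))*exp(-sqrt(2)*3^(1/4)*c/2) + (C3*sin(sqrt(2)*3^(1/4)*c/2) + C4*cos(sqrt(2)*3^(1/4)*c/2))*exp(sqrt(2)*3^(1/4)*c/2)


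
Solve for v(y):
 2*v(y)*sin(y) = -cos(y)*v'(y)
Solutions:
 v(y) = C1*cos(y)^2


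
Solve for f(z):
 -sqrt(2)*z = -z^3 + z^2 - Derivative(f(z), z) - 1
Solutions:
 f(z) = C1 - z^4/4 + z^3/3 + sqrt(2)*z^2/2 - z


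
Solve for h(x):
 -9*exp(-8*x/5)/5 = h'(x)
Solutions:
 h(x) = C1 + 9*exp(-8*x/5)/8


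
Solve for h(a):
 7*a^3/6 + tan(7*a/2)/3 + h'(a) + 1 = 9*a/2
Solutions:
 h(a) = C1 - 7*a^4/24 + 9*a^2/4 - a + 2*log(cos(7*a/2))/21


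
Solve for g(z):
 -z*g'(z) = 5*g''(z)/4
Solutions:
 g(z) = C1 + C2*erf(sqrt(10)*z/5)


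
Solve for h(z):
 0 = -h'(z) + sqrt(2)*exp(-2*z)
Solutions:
 h(z) = C1 - sqrt(2)*exp(-2*z)/2


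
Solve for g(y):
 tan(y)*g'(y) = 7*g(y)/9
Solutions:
 g(y) = C1*sin(y)^(7/9)


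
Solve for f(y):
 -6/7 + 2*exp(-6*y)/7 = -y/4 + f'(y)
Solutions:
 f(y) = C1 + y^2/8 - 6*y/7 - exp(-6*y)/21


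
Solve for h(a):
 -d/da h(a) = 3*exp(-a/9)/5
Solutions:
 h(a) = C1 + 27*exp(-a/9)/5


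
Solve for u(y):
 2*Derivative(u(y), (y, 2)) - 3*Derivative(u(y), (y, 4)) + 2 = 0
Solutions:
 u(y) = C1 + C2*y + C3*exp(-sqrt(6)*y/3) + C4*exp(sqrt(6)*y/3) - y^2/2


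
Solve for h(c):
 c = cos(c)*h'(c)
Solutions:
 h(c) = C1 + Integral(c/cos(c), c)


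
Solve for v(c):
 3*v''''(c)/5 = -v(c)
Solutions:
 v(c) = (C1*sin(sqrt(2)*3^(3/4)*5^(1/4)*c/6) + C2*cos(sqrt(2)*3^(3/4)*5^(1/4)*c/6))*exp(-sqrt(2)*3^(3/4)*5^(1/4)*c/6) + (C3*sin(sqrt(2)*3^(3/4)*5^(1/4)*c/6) + C4*cos(sqrt(2)*3^(3/4)*5^(1/4)*c/6))*exp(sqrt(2)*3^(3/4)*5^(1/4)*c/6)


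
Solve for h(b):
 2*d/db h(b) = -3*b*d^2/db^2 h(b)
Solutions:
 h(b) = C1 + C2*b^(1/3)


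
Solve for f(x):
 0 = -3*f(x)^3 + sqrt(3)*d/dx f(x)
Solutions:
 f(x) = -sqrt(2)*sqrt(-1/(C1 + sqrt(3)*x))/2
 f(x) = sqrt(2)*sqrt(-1/(C1 + sqrt(3)*x))/2


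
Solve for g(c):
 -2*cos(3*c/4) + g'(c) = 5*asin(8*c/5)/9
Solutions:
 g(c) = C1 + 5*c*asin(8*c/5)/9 + 5*sqrt(25 - 64*c^2)/72 + 8*sin(3*c/4)/3


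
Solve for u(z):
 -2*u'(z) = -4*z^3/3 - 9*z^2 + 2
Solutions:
 u(z) = C1 + z^4/6 + 3*z^3/2 - z


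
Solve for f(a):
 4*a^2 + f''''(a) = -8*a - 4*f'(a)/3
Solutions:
 f(a) = C1 + C4*exp(-6^(2/3)*a/3) - a^3 - 3*a^2 + (C2*sin(2^(2/3)*3^(1/6)*a/2) + C3*cos(2^(2/3)*3^(1/6)*a/2))*exp(6^(2/3)*a/6)


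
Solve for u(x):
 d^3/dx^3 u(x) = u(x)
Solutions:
 u(x) = C3*exp(x) + (C1*sin(sqrt(3)*x/2) + C2*cos(sqrt(3)*x/2))*exp(-x/2)


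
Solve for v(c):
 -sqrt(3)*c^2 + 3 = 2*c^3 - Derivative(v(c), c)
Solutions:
 v(c) = C1 + c^4/2 + sqrt(3)*c^3/3 - 3*c


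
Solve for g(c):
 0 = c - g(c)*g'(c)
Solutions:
 g(c) = -sqrt(C1 + c^2)
 g(c) = sqrt(C1 + c^2)


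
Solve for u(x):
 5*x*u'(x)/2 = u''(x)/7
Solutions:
 u(x) = C1 + C2*erfi(sqrt(35)*x/2)


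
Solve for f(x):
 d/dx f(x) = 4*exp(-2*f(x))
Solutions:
 f(x) = log(-sqrt(C1 + 8*x))
 f(x) = log(C1 + 8*x)/2


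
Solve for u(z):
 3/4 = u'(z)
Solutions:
 u(z) = C1 + 3*z/4


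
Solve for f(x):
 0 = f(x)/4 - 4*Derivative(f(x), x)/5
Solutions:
 f(x) = C1*exp(5*x/16)


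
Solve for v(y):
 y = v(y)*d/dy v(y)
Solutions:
 v(y) = -sqrt(C1 + y^2)
 v(y) = sqrt(C1 + y^2)


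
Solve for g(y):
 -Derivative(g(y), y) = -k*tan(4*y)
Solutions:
 g(y) = C1 - k*log(cos(4*y))/4


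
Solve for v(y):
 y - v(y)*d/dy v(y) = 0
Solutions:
 v(y) = -sqrt(C1 + y^2)
 v(y) = sqrt(C1 + y^2)


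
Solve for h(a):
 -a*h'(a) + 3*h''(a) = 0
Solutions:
 h(a) = C1 + C2*erfi(sqrt(6)*a/6)


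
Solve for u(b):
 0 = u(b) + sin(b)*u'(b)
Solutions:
 u(b) = C1*sqrt(cos(b) + 1)/sqrt(cos(b) - 1)


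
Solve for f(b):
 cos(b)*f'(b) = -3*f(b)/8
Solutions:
 f(b) = C1*(sin(b) - 1)^(3/16)/(sin(b) + 1)^(3/16)


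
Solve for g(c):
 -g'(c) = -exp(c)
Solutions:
 g(c) = C1 + exp(c)


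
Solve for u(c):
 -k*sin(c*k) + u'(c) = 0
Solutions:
 u(c) = C1 - cos(c*k)


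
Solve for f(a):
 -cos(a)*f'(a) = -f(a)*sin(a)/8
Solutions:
 f(a) = C1/cos(a)^(1/8)


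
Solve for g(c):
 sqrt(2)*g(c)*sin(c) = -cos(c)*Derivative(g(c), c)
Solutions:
 g(c) = C1*cos(c)^(sqrt(2))


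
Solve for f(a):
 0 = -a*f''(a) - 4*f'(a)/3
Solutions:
 f(a) = C1 + C2/a^(1/3)


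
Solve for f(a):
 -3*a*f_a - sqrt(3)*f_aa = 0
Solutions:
 f(a) = C1 + C2*erf(sqrt(2)*3^(1/4)*a/2)


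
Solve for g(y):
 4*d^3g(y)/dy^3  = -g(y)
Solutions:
 g(y) = C3*exp(-2^(1/3)*y/2) + (C1*sin(2^(1/3)*sqrt(3)*y/4) + C2*cos(2^(1/3)*sqrt(3)*y/4))*exp(2^(1/3)*y/4)


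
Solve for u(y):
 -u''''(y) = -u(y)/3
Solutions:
 u(y) = C1*exp(-3^(3/4)*y/3) + C2*exp(3^(3/4)*y/3) + C3*sin(3^(3/4)*y/3) + C4*cos(3^(3/4)*y/3)


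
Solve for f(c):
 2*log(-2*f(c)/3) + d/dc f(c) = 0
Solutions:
 Integral(1/(log(-_y) - log(3) + log(2)), (_y, f(c)))/2 = C1 - c


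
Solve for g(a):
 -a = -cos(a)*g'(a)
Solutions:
 g(a) = C1 + Integral(a/cos(a), a)


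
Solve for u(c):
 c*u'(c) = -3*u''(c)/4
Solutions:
 u(c) = C1 + C2*erf(sqrt(6)*c/3)


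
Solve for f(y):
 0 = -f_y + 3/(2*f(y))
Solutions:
 f(y) = -sqrt(C1 + 3*y)
 f(y) = sqrt(C1 + 3*y)


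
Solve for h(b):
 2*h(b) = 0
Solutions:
 h(b) = 0


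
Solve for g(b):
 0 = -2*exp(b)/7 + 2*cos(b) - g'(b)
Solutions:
 g(b) = C1 - 2*exp(b)/7 + 2*sin(b)


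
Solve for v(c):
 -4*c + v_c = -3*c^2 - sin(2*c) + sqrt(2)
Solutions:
 v(c) = C1 - c^3 + 2*c^2 + sqrt(2)*c + cos(2*c)/2


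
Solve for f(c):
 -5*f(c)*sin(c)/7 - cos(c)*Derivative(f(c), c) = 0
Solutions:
 f(c) = C1*cos(c)^(5/7)


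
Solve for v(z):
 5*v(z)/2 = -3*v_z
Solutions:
 v(z) = C1*exp(-5*z/6)


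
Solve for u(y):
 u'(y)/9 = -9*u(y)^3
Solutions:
 u(y) = -sqrt(2)*sqrt(-1/(C1 - 81*y))/2
 u(y) = sqrt(2)*sqrt(-1/(C1 - 81*y))/2


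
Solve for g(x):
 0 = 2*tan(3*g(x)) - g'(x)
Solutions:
 g(x) = -asin(C1*exp(6*x))/3 + pi/3
 g(x) = asin(C1*exp(6*x))/3


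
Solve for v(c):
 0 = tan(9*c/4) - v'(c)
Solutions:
 v(c) = C1 - 4*log(cos(9*c/4))/9


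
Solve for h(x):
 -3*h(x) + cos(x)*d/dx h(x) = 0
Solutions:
 h(x) = C1*(sin(x) + 1)^(3/2)/(sin(x) - 1)^(3/2)


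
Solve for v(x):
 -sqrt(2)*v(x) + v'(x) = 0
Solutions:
 v(x) = C1*exp(sqrt(2)*x)


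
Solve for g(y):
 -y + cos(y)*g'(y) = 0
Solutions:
 g(y) = C1 + Integral(y/cos(y), y)


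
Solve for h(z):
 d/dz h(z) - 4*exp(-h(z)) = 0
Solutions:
 h(z) = log(C1 + 4*z)


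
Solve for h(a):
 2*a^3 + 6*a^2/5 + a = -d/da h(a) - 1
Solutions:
 h(a) = C1 - a^4/2 - 2*a^3/5 - a^2/2 - a


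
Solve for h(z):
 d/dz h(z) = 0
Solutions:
 h(z) = C1


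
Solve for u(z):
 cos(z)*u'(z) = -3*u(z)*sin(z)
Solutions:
 u(z) = C1*cos(z)^3


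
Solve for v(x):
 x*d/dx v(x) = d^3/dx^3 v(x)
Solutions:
 v(x) = C1 + Integral(C2*airyai(x) + C3*airybi(x), x)


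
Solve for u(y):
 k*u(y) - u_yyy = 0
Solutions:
 u(y) = C1*exp(k^(1/3)*y) + C2*exp(k^(1/3)*y*(-1 + sqrt(3)*I)/2) + C3*exp(-k^(1/3)*y*(1 + sqrt(3)*I)/2)


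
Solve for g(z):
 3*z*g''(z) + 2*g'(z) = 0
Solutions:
 g(z) = C1 + C2*z^(1/3)


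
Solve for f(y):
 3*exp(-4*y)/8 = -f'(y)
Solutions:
 f(y) = C1 + 3*exp(-4*y)/32


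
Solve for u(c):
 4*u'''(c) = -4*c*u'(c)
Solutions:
 u(c) = C1 + Integral(C2*airyai(-c) + C3*airybi(-c), c)


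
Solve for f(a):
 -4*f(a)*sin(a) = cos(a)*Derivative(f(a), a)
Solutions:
 f(a) = C1*cos(a)^4


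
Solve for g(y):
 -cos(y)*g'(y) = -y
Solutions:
 g(y) = C1 + Integral(y/cos(y), y)


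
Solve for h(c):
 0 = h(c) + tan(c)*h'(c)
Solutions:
 h(c) = C1/sin(c)


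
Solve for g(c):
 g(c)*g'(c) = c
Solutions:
 g(c) = -sqrt(C1 + c^2)
 g(c) = sqrt(C1 + c^2)


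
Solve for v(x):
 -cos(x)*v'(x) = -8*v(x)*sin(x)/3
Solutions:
 v(x) = C1/cos(x)^(8/3)


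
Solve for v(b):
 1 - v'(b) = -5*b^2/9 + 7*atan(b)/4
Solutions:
 v(b) = C1 + 5*b^3/27 - 7*b*atan(b)/4 + b + 7*log(b^2 + 1)/8


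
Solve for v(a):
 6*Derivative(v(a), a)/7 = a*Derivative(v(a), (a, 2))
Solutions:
 v(a) = C1 + C2*a^(13/7)


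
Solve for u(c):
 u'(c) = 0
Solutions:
 u(c) = C1


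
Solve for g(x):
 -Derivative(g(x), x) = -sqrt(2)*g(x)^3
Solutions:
 g(x) = -sqrt(2)*sqrt(-1/(C1 + sqrt(2)*x))/2
 g(x) = sqrt(2)*sqrt(-1/(C1 + sqrt(2)*x))/2


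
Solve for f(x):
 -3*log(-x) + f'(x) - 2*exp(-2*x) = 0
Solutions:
 f(x) = C1 + 3*x*log(-x) - 3*x - exp(-2*x)


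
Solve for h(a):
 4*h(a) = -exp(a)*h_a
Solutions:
 h(a) = C1*exp(4*exp(-a))


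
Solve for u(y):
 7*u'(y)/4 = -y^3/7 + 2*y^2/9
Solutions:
 u(y) = C1 - y^4/49 + 8*y^3/189


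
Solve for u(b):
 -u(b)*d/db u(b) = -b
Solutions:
 u(b) = -sqrt(C1 + b^2)
 u(b) = sqrt(C1 + b^2)


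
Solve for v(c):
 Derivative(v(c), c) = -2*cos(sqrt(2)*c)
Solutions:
 v(c) = C1 - sqrt(2)*sin(sqrt(2)*c)


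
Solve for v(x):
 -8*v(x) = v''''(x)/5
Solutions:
 v(x) = (C1*sin(10^(1/4)*x) + C2*cos(10^(1/4)*x))*exp(-10^(1/4)*x) + (C3*sin(10^(1/4)*x) + C4*cos(10^(1/4)*x))*exp(10^(1/4)*x)


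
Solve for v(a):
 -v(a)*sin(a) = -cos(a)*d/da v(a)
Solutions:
 v(a) = C1/cos(a)


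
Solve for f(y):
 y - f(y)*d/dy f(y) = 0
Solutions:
 f(y) = -sqrt(C1 + y^2)
 f(y) = sqrt(C1 + y^2)


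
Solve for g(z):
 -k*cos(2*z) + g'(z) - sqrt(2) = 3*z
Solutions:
 g(z) = C1 + k*sin(2*z)/2 + 3*z^2/2 + sqrt(2)*z


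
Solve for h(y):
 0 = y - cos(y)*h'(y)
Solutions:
 h(y) = C1 + Integral(y/cos(y), y)


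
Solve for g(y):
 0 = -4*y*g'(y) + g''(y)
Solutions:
 g(y) = C1 + C2*erfi(sqrt(2)*y)


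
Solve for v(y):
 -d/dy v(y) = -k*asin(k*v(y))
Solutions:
 Integral(1/asin(_y*k), (_y, v(y))) = C1 + k*y


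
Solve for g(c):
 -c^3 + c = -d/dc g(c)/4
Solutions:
 g(c) = C1 + c^4 - 2*c^2


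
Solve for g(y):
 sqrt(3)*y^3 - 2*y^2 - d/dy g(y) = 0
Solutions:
 g(y) = C1 + sqrt(3)*y^4/4 - 2*y^3/3


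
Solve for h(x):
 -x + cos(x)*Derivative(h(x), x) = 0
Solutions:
 h(x) = C1 + Integral(x/cos(x), x)


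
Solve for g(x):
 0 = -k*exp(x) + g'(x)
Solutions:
 g(x) = C1 + k*exp(x)


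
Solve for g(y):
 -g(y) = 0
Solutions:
 g(y) = 0


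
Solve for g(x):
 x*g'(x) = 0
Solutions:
 g(x) = C1


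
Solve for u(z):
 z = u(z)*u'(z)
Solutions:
 u(z) = -sqrt(C1 + z^2)
 u(z) = sqrt(C1 + z^2)


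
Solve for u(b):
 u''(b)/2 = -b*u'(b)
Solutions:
 u(b) = C1 + C2*erf(b)


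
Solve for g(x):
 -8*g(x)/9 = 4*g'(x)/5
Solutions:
 g(x) = C1*exp(-10*x/9)


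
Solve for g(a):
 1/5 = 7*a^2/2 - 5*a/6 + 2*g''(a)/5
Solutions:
 g(a) = C1 + C2*a - 35*a^4/48 + 25*a^3/72 + a^2/4


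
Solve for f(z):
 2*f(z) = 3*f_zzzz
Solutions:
 f(z) = C1*exp(-2^(1/4)*3^(3/4)*z/3) + C2*exp(2^(1/4)*3^(3/4)*z/3) + C3*sin(2^(1/4)*3^(3/4)*z/3) + C4*cos(2^(1/4)*3^(3/4)*z/3)


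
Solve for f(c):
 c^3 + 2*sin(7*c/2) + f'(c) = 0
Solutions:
 f(c) = C1 - c^4/4 + 4*cos(7*c/2)/7


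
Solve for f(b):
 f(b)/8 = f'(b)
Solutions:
 f(b) = C1*exp(b/8)


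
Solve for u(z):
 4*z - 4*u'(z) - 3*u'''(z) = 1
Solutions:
 u(z) = C1 + C2*sin(2*sqrt(3)*z/3) + C3*cos(2*sqrt(3)*z/3) + z^2/2 - z/4


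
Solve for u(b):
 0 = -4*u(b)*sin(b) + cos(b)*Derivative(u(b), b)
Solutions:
 u(b) = C1/cos(b)^4


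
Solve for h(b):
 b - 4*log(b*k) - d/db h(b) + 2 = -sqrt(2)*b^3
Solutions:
 h(b) = C1 + sqrt(2)*b^4/4 + b^2/2 - 4*b*log(b*k) + 6*b


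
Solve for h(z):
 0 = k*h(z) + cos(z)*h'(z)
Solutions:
 h(z) = C1*exp(k*(log(sin(z) - 1) - log(sin(z) + 1))/2)


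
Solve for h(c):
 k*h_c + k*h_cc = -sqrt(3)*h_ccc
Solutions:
 h(c) = C1 + C2*exp(sqrt(3)*c*(-k + sqrt(k*(k - 4*sqrt(3))))/6) + C3*exp(-sqrt(3)*c*(k + sqrt(k*(k - 4*sqrt(3))))/6)


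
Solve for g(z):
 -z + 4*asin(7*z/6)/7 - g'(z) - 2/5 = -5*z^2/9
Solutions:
 g(z) = C1 + 5*z^3/27 - z^2/2 + 4*z*asin(7*z/6)/7 - 2*z/5 + 4*sqrt(36 - 49*z^2)/49


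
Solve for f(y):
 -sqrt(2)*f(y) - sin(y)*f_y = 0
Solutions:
 f(y) = C1*(cos(y) + 1)^(sqrt(2)/2)/(cos(y) - 1)^(sqrt(2)/2)


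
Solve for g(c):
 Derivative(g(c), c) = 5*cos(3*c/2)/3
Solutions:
 g(c) = C1 + 10*sin(3*c/2)/9


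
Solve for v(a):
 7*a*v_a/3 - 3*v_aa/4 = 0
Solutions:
 v(a) = C1 + C2*erfi(sqrt(14)*a/3)


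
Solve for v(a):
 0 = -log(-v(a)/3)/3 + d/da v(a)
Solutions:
 -3*Integral(1/(log(-_y) - log(3)), (_y, v(a))) = C1 - a


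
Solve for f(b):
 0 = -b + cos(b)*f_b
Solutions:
 f(b) = C1 + Integral(b/cos(b), b)


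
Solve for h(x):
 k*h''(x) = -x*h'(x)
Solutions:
 h(x) = C1 + C2*sqrt(k)*erf(sqrt(2)*x*sqrt(1/k)/2)


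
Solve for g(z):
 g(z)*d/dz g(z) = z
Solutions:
 g(z) = -sqrt(C1 + z^2)
 g(z) = sqrt(C1 + z^2)


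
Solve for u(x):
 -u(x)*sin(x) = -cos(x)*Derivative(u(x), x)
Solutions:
 u(x) = C1/cos(x)


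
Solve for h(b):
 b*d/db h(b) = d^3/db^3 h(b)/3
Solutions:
 h(b) = C1 + Integral(C2*airyai(3^(1/3)*b) + C3*airybi(3^(1/3)*b), b)


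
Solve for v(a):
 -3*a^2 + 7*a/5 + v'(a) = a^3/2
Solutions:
 v(a) = C1 + a^4/8 + a^3 - 7*a^2/10


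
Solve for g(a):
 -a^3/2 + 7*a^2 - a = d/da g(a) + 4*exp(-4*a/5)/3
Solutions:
 g(a) = C1 - a^4/8 + 7*a^3/3 - a^2/2 + 5*exp(-4*a/5)/3


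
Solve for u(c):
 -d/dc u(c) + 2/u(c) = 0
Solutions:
 u(c) = -sqrt(C1 + 4*c)
 u(c) = sqrt(C1 + 4*c)


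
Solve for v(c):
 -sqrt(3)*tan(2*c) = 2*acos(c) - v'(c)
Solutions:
 v(c) = C1 + 2*c*acos(c) - 2*sqrt(1 - c^2) - sqrt(3)*log(cos(2*c))/2


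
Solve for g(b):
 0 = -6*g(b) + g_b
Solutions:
 g(b) = C1*exp(6*b)


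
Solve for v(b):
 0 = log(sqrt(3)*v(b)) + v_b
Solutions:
 2*Integral(1/(2*log(_y) + log(3)), (_y, v(b))) = C1 - b


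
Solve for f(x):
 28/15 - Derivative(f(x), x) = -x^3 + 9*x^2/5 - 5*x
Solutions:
 f(x) = C1 + x^4/4 - 3*x^3/5 + 5*x^2/2 + 28*x/15


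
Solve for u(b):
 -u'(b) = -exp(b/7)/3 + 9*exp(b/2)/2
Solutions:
 u(b) = C1 + 7*exp(b/7)/3 - 9*exp(b/2)


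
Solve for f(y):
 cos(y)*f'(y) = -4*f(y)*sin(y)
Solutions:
 f(y) = C1*cos(y)^4


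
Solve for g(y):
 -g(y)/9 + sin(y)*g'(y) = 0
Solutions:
 g(y) = C1*(cos(y) - 1)^(1/18)/(cos(y) + 1)^(1/18)


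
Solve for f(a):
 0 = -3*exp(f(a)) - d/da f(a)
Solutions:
 f(a) = log(1/(C1 + 3*a))


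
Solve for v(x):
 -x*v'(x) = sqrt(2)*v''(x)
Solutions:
 v(x) = C1 + C2*erf(2^(1/4)*x/2)


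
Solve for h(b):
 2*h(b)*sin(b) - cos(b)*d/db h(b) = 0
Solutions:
 h(b) = C1/cos(b)^2


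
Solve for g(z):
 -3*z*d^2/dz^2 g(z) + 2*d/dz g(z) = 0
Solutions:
 g(z) = C1 + C2*z^(5/3)


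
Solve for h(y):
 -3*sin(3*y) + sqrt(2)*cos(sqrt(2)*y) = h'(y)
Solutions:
 h(y) = C1 + sin(sqrt(2)*y) + cos(3*y)


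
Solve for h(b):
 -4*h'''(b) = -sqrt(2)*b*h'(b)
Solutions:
 h(b) = C1 + Integral(C2*airyai(sqrt(2)*b/2) + C3*airybi(sqrt(2)*b/2), b)


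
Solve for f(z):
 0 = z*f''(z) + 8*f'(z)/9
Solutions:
 f(z) = C1 + C2*z^(1/9)


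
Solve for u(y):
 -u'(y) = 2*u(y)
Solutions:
 u(y) = C1*exp(-2*y)


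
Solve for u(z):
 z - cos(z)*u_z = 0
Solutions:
 u(z) = C1 + Integral(z/cos(z), z)


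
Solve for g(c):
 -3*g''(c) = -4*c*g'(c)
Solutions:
 g(c) = C1 + C2*erfi(sqrt(6)*c/3)


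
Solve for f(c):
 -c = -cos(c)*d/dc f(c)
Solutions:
 f(c) = C1 + Integral(c/cos(c), c)


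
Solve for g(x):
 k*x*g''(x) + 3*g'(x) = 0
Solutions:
 g(x) = C1 + x^(((re(k) - 3)*re(k) + im(k)^2)/(re(k)^2 + im(k)^2))*(C2*sin(3*log(x)*Abs(im(k))/(re(k)^2 + im(k)^2)) + C3*cos(3*log(x)*im(k)/(re(k)^2 + im(k)^2)))


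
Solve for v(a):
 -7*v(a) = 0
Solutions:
 v(a) = 0


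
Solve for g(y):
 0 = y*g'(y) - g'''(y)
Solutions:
 g(y) = C1 + Integral(C2*airyai(y) + C3*airybi(y), y)


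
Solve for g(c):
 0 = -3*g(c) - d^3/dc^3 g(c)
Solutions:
 g(c) = C3*exp(-3^(1/3)*c) + (C1*sin(3^(5/6)*c/2) + C2*cos(3^(5/6)*c/2))*exp(3^(1/3)*c/2)


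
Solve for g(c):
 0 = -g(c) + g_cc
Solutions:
 g(c) = C1*exp(-c) + C2*exp(c)


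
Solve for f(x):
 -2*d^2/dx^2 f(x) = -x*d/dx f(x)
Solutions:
 f(x) = C1 + C2*erfi(x/2)


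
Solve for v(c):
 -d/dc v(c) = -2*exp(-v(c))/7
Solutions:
 v(c) = log(C1 + 2*c/7)


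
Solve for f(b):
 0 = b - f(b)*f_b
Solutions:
 f(b) = -sqrt(C1 + b^2)
 f(b) = sqrt(C1 + b^2)


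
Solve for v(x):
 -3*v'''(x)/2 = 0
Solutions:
 v(x) = C1 + C2*x + C3*x^2


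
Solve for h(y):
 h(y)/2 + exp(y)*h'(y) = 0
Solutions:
 h(y) = C1*exp(exp(-y)/2)


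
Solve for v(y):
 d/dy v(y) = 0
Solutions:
 v(y) = C1


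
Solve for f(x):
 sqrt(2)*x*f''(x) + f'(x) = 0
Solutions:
 f(x) = C1 + C2*x^(1 - sqrt(2)/2)


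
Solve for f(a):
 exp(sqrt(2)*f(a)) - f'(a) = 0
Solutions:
 f(a) = sqrt(2)*(2*log(-1/(C1 + a)) - log(2))/4


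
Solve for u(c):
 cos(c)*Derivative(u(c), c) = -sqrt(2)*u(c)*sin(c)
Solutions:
 u(c) = C1*cos(c)^(sqrt(2))


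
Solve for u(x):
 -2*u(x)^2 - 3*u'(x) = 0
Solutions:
 u(x) = 3/(C1 + 2*x)


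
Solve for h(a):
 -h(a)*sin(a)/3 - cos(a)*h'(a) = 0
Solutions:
 h(a) = C1*cos(a)^(1/3)


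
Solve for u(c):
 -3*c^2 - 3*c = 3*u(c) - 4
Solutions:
 u(c) = -c^2 - c + 4/3


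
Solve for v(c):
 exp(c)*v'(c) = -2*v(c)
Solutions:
 v(c) = C1*exp(2*exp(-c))


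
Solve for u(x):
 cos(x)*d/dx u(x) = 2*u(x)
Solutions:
 u(x) = C1*(sin(x) + 1)/(sin(x) - 1)


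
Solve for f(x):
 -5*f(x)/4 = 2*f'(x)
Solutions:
 f(x) = C1*exp(-5*x/8)


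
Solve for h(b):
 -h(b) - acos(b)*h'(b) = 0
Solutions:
 h(b) = C1*exp(-Integral(1/acos(b), b))


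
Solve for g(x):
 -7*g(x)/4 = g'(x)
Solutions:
 g(x) = C1*exp(-7*x/4)


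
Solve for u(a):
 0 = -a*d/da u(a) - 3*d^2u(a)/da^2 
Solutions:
 u(a) = C1 + C2*erf(sqrt(6)*a/6)


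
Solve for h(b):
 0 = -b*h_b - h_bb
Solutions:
 h(b) = C1 + C2*erf(sqrt(2)*b/2)


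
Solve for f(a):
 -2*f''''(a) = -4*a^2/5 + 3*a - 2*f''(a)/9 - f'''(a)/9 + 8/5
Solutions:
 f(a) = C1 + C2*a + C3*exp(a*(1 - sqrt(145))/36) + C4*exp(a*(1 + sqrt(145))/36) - 3*a^4/10 + 57*a^3/20 - 1323*a^2/40


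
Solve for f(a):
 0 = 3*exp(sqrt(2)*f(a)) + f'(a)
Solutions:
 f(a) = sqrt(2)*(2*log(1/(C1 + 3*a)) - log(2))/4


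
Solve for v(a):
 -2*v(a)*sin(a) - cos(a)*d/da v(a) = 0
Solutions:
 v(a) = C1*cos(a)^2


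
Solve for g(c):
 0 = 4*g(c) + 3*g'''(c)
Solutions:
 g(c) = C3*exp(-6^(2/3)*c/3) + (C1*sin(2^(2/3)*3^(1/6)*c/2) + C2*cos(2^(2/3)*3^(1/6)*c/2))*exp(6^(2/3)*c/6)


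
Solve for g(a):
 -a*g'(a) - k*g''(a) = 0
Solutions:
 g(a) = C1 + C2*sqrt(k)*erf(sqrt(2)*a*sqrt(1/k)/2)


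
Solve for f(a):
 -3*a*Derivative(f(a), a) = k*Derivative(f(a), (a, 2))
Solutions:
 f(a) = C1 + C2*sqrt(k)*erf(sqrt(6)*a*sqrt(1/k)/2)


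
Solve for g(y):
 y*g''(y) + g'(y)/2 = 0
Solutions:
 g(y) = C1 + C2*sqrt(y)


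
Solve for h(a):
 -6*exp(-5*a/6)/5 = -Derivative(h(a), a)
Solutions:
 h(a) = C1 - 36*exp(-5*a/6)/25


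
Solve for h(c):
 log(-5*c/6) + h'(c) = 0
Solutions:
 h(c) = C1 - c*log(-c) + c*(-log(5) + 1 + log(6))


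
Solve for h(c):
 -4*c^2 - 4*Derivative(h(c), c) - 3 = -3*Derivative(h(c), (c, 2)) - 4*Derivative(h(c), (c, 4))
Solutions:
 h(c) = C1 + C2*exp(c*(-(4 + sqrt(17))^(1/3) + (4 + sqrt(17))^(-1/3))/4)*sin(sqrt(3)*c*((4 + sqrt(17))^(-1/3) + (4 + sqrt(17))^(1/3))/4) + C3*exp(c*(-(4 + sqrt(17))^(1/3) + (4 + sqrt(17))^(-1/3))/4)*cos(sqrt(3)*c*((4 + sqrt(17))^(-1/3) + (4 + sqrt(17))^(1/3))/4) + C4*exp(-c*(-(4 + sqrt(17))^(1/3) + (4 + sqrt(17))^(-1/3))/2) - c^3/3 - 3*c^2/4 - 15*c/8


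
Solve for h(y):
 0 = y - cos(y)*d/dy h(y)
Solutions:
 h(y) = C1 + Integral(y/cos(y), y)


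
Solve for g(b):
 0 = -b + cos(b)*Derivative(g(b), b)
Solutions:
 g(b) = C1 + Integral(b/cos(b), b)


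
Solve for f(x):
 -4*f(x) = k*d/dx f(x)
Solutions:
 f(x) = C1*exp(-4*x/k)


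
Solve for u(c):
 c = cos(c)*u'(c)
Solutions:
 u(c) = C1 + Integral(c/cos(c), c)


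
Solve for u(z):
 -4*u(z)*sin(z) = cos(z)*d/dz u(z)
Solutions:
 u(z) = C1*cos(z)^4


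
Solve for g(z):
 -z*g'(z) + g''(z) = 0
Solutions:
 g(z) = C1 + C2*erfi(sqrt(2)*z/2)


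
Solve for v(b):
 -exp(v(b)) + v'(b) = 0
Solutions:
 v(b) = log(-1/(C1 + b))


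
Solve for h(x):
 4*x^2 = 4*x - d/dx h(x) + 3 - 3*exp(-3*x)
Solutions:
 h(x) = C1 - 4*x^3/3 + 2*x^2 + 3*x + exp(-3*x)


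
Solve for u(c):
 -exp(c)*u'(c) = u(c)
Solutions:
 u(c) = C1*exp(exp(-c))


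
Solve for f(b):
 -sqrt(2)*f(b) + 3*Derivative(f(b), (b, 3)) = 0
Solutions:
 f(b) = C3*exp(2^(1/6)*3^(2/3)*b/3) + (C1*sin(6^(1/6)*b/2) + C2*cos(6^(1/6)*b/2))*exp(-2^(1/6)*3^(2/3)*b/6)


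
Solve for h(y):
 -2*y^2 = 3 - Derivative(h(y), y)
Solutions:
 h(y) = C1 + 2*y^3/3 + 3*y


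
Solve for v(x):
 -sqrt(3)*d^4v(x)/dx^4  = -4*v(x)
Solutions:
 v(x) = C1*exp(-sqrt(2)*3^(7/8)*x/3) + C2*exp(sqrt(2)*3^(7/8)*x/3) + C3*sin(sqrt(2)*3^(7/8)*x/3) + C4*cos(sqrt(2)*3^(7/8)*x/3)


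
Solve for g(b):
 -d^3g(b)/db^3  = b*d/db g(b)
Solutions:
 g(b) = C1 + Integral(C2*airyai(-b) + C3*airybi(-b), b)


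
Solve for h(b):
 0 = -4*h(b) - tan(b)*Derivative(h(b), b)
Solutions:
 h(b) = C1/sin(b)^4


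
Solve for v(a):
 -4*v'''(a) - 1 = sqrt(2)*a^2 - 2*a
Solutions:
 v(a) = C1 + C2*a + C3*a^2 - sqrt(2)*a^5/240 + a^4/48 - a^3/24


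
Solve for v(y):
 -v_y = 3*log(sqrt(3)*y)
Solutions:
 v(y) = C1 - 3*y*log(y) - 3*y*log(3)/2 + 3*y


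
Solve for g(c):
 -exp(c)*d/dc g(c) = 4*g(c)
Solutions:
 g(c) = C1*exp(4*exp(-c))


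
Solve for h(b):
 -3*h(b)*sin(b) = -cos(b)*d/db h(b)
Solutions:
 h(b) = C1/cos(b)^3


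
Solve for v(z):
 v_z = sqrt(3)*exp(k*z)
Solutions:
 v(z) = C1 + sqrt(3)*exp(k*z)/k


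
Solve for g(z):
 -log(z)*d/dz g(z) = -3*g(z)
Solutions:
 g(z) = C1*exp(3*li(z))


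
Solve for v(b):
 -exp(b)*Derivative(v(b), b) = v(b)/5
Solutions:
 v(b) = C1*exp(exp(-b)/5)


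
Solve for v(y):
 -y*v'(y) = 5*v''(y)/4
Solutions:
 v(y) = C1 + C2*erf(sqrt(10)*y/5)


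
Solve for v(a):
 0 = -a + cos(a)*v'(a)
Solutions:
 v(a) = C1 + Integral(a/cos(a), a)


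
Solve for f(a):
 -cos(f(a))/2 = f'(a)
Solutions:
 f(a) = pi - asin((C1 + exp(a))/(C1 - exp(a)))
 f(a) = asin((C1 + exp(a))/(C1 - exp(a)))


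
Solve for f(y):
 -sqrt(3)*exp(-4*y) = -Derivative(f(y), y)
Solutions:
 f(y) = C1 - sqrt(3)*exp(-4*y)/4


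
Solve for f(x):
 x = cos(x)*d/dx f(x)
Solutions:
 f(x) = C1 + Integral(x/cos(x), x)


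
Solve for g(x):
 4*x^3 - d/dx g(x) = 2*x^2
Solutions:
 g(x) = C1 + x^4 - 2*x^3/3


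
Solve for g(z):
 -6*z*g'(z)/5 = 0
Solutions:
 g(z) = C1


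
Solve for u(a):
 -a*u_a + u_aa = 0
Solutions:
 u(a) = C1 + C2*erfi(sqrt(2)*a/2)


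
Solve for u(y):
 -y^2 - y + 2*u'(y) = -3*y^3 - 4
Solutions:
 u(y) = C1 - 3*y^4/8 + y^3/6 + y^2/4 - 2*y


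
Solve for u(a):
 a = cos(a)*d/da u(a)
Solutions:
 u(a) = C1 + Integral(a/cos(a), a)


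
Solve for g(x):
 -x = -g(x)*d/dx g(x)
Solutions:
 g(x) = -sqrt(C1 + x^2)
 g(x) = sqrt(C1 + x^2)


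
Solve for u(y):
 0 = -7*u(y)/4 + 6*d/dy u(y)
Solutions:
 u(y) = C1*exp(7*y/24)


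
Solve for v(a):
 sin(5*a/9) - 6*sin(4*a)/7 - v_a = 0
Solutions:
 v(a) = C1 - 9*cos(5*a/9)/5 + 3*cos(4*a)/14


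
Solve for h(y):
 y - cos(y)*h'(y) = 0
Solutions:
 h(y) = C1 + Integral(y/cos(y), y)


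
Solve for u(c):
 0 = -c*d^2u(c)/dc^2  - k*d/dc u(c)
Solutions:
 u(c) = C1 + c^(1 - re(k))*(C2*sin(log(c)*Abs(im(k))) + C3*cos(log(c)*im(k)))


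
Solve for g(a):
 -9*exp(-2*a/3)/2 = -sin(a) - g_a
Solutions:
 g(a) = C1 + cos(a) - 27*exp(-2*a/3)/4


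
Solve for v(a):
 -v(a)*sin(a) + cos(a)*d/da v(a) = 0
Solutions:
 v(a) = C1/cos(a)


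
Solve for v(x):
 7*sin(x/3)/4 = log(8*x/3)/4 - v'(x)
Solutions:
 v(x) = C1 + x*log(x)/4 - x*log(3) - x/4 + 3*x*log(6)/4 + 21*cos(x/3)/4


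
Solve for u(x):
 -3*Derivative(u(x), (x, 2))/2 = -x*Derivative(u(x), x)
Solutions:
 u(x) = C1 + C2*erfi(sqrt(3)*x/3)


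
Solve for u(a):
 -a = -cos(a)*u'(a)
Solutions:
 u(a) = C1 + Integral(a/cos(a), a)


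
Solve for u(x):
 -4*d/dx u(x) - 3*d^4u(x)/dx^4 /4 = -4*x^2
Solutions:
 u(x) = C1 + C4*exp(-2*2^(1/3)*3^(2/3)*x/3) + x^3/3 + (C2*sin(2^(1/3)*3^(1/6)*x) + C3*cos(2^(1/3)*3^(1/6)*x))*exp(2^(1/3)*3^(2/3)*x/3)
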